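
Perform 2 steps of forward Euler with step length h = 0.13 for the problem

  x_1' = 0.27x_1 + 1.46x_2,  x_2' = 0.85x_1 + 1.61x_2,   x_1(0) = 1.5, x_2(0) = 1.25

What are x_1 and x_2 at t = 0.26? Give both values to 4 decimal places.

Euler on (x_1,x_2): x_1_{n+1} = x_1_n + h·x_1', x_2_{n+1} = x_2_n + h·x_2'.
0.000000: (1.500000, 1.250000); f=(2.230000, 3.287500) → (1.789900, 1.677375)
0.130000: (1.789900, 1.677375); f=(2.932241, 4.221989) → (2.171091, 2.226234)
(x_1(0.26), x_2(0.26)) ≈ (2.1711, 2.2262)

2.1711, 2.2262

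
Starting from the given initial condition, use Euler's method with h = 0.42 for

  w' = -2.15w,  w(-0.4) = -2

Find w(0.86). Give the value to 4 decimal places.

-0.0018

Euler: w_{n+1} = w_n + h·f(s_n, w_n).
s=-0.400000, w=-2.000000: f=4.300000 → w ← -2.000000 + 0.42·4.300000 = -0.194000
s=0.020000, w=-0.194000: f=0.417100 → w ← -0.194000 + 0.42·0.417100 = -0.018818
s=0.440000, w=-0.018818: f=0.040459 → w ← -0.018818 + 0.42·0.040459 = -0.001825
w(0.86) ≈ -0.0018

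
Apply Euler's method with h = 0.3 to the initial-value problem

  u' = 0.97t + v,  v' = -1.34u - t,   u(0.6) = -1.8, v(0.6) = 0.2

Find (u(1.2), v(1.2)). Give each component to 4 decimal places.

Euler on (u,v): u_{n+1} = u_n + h·u', v_{n+1} = v_n + h·v'.
0.600000: (-1.800000, 0.200000); f=(0.782000, 1.812000) → (-1.565400, 0.743600)
0.900000: (-1.565400, 0.743600); f=(1.616600, 1.197636) → (-1.080420, 1.102891)
(u(1.2), v(1.2)) ≈ (-1.0804, 1.1029)

-1.0804, 1.1029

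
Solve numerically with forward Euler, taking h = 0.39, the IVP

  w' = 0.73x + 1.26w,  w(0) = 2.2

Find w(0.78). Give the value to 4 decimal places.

Euler: w_{n+1} = w_n + h·f(x_n, w_n).
x=0.000000, w=2.200000: f=2.772000 → w ← 2.200000 + 0.39·2.772000 = 3.281080
x=0.390000, w=3.281080: f=4.418861 → w ← 3.281080 + 0.39·4.418861 = 5.004436
w(0.78) ≈ 5.0044

5.0044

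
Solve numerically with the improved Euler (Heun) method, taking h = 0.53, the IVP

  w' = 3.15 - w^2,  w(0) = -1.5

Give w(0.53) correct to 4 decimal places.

Heun: k1 = f(x_n, w_n); k2 = f(x_n + h, w_n + h·k1); w_{n+1} = w_n + (h/2)·(k1 + k2).
x=0.000000, w=-1.500000:
  k1 = f(0.000000, -1.500000) = 0.900000
  k2 = f(0.530000, -1.023000) = 2.103471
  w ← -1.500000 + (0.53/2)·(0.900000 + 2.103471) = -0.704080
w(0.53) ≈ -0.7041

-0.7041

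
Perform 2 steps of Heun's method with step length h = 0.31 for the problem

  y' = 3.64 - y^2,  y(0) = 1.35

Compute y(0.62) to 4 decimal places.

Heun: k1 = f(s_n, y_n); k2 = f(s_n + h, y_n + h·k1); y_{n+1} = y_n + (h/2)·(k1 + k2).
s=0.000000, y=1.350000:
  k1 = f(0.000000, 1.350000) = 1.817500
  k2 = f(0.310000, 1.913425) = -0.021195
  y ← 1.350000 + (0.31/2)·(1.817500 + (-0.021195)) = 1.628427
s=0.310000, y=1.628427:
  k1 = f(0.310000, 1.628427) = 0.988225
  k2 = f(0.620000, 1.934777) = -0.103362
  y ← 1.628427 + (0.31/2)·(0.988225 + (-0.103362)) = 1.765581
y(0.62) ≈ 1.7656

1.7656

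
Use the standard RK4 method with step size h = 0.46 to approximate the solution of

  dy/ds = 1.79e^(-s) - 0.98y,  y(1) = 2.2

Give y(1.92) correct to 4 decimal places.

1.1369

RK4: k1 = f(s_n, y_n); k2 = f(s_n + h/2, y_n + (h/2)·k1); k3 = f(s_n + h/2, y_n + (h/2)·k2); k4 = f(s_n + h, y_n + h·k3); y_{n+1} = y_n + (h/6)·(k1 + 2k2 + 2k3 + k4).
s=1.000000, y=2.200000:
  k1 = f(1.000000, 2.200000) = -1.497496
  k2 = f(1.230000, 1.855576) = -1.295261
  k3 = f(1.230000, 1.902090) = -1.340845
  k4 = f(1.460000, 1.583212) = -1.135844
  y ← 2.200000 + (0.46/6)·(k1 + 2k2 + 2k3 + k4) = 1.593908
s=1.460000, y=1.593908:
  k1 = f(1.460000, 1.593908) = -1.146327
  k2 = f(1.690000, 1.330253) = -0.973358
  k3 = f(1.690000, 1.370036) = -1.012345
  k4 = f(1.920000, 1.128229) = -0.843238
  y ← 1.593908 + (0.46/6)·(k1 + 2k2 + 2k3 + k4) = 1.136900
y(1.92) ≈ 1.1369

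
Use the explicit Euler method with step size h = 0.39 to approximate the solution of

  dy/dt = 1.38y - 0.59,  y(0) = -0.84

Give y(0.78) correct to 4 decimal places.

-2.5715

Euler: y_{n+1} = y_n + h·f(t_n, y_n).
t=0.000000, y=-0.840000: f=-1.749200 → y ← -0.840000 + 0.39·(-1.749200) = -1.522188
t=0.390000, y=-1.522188: f=-2.690619 → y ← -1.522188 + 0.39·(-2.690619) = -2.571530
y(0.78) ≈ -2.5715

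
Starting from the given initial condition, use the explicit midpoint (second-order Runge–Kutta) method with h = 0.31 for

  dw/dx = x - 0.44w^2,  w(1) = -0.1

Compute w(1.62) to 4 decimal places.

0.6834

Midpoint: k1 = f(x_n, w_n); k2 = f(x_n + h/2, w_n + (h/2)·k1); w_{n+1} = w_n + h·k2.
x=1.000000, w=-0.100000:
  k1 = f(1.000000, -0.100000) = 0.995600
  k2 = f(1.155000, 0.054318) = 1.153702
  w ← -0.100000 + 0.31·1.153702 = 0.257648
x=1.310000, w=0.257648:
  k1 = f(1.310000, 0.257648) = 1.280792
  k2 = f(1.465000, 0.456170) = 1.373440
  w ← 0.257648 + 0.31·1.373440 = 0.683414
w(1.62) ≈ 0.6834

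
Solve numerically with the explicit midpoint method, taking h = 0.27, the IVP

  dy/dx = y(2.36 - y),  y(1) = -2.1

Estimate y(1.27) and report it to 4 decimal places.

Midpoint: k1 = f(x_n, y_n); k2 = f(x_n + h/2, y_n + (h/2)·k1); y_{n+1} = y_n + h·k2.
x=1.000000, y=-2.100000:
  k1 = f(1.000000, -2.100000) = -9.366000
  k2 = f(1.135000, -3.364410) = -19.259262
  y ← -2.100000 + 0.27·(-19.259262) = -7.300001
y(1.27) ≈ -7.3000

-7.3000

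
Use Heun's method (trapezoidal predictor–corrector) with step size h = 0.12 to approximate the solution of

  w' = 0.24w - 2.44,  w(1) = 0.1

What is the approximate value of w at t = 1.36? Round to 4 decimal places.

-0.8083

Heun: k1 = f(t_n, w_n); k2 = f(t_n + h, w_n + h·k1); w_{n+1} = w_n + (h/2)·(k1 + k2).
t=1.000000, w=0.100000:
  k1 = f(1.000000, 0.100000) = -2.416000
  k2 = f(1.120000, -0.189920) = -2.485581
  w ← 0.100000 + (0.12/2)·(-2.416000 + (-2.485581)) = -0.194095
t=1.120000, w=-0.194095:
  k1 = f(1.120000, -0.194095) = -2.486583
  k2 = f(1.240000, -0.492485) = -2.558196
  w ← -0.194095 + (0.12/2)·(-2.486583 + (-2.558196)) = -0.496782
t=1.240000, w=-0.496782:
  k1 = f(1.240000, -0.496782) = -2.559228
  k2 = f(1.360000, -0.803889) = -2.632933
  w ← -0.496782 + (0.12/2)·(-2.559228 + (-2.632933)) = -0.808311
w(1.36) ≈ -0.8083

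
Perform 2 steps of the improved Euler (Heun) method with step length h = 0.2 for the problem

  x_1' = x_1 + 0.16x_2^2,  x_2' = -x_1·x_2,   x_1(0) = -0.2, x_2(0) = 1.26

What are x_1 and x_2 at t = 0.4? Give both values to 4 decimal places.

-0.1645, 1.3572

Heun on (x_1,x_2): k1 = f(t_n, state_n); k2 = f(t_n + h, state_n + h·k1); state_{n+1} = state_n + (h/2)·(k1 + k2).
0.000000: (-0.200000, 1.260000)
  k1 = (0.054016, 0.252000)
  predictor → (-0.189197, 1.310400)
  k2 = (0.085547, 0.247923)
  → (-0.186044, 1.309992)
0.200000: (-0.186044, 1.309992)
  k1 = (0.088529, 0.243716)
  predictor → (-0.168338, 1.358736)
  k2 = (0.127048, 0.228727)
  → (-0.164486, 1.357237)
(x_1(0.4), x_2(0.4)) ≈ (-0.1645, 1.3572)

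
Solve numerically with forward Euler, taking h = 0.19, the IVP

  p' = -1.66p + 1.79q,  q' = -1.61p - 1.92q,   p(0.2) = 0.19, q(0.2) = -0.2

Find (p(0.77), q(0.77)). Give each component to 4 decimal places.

-0.0605, -0.0805

Euler on (p,q): p_{n+1} = p_n + h·p', q_{n+1} = q_n + h·q'.
0.200000: (0.190000, -0.200000); f=(-0.673400, 0.078100) → (0.062054, -0.185161)
0.390000: (0.062054, -0.185161); f=(-0.434448, 0.255602) → (-0.020491, -0.136597)
0.580000: (-0.020491, -0.136597); f=(-0.210493, 0.295256) → (-0.060485, -0.080498)
(p(0.77), q(0.77)) ≈ (-0.0605, -0.0805)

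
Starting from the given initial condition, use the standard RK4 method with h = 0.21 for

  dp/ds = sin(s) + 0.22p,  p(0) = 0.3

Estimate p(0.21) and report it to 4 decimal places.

RK4: k1 = f(s_n, p_n); k2 = f(s_n + h/2, p_n + (h/2)·k1); k3 = f(s_n + h/2, p_n + (h/2)·k2); k4 = f(s_n + h, p_n + h·k3); p_{n+1} = p_n + (h/6)·(k1 + 2k2 + 2k3 + k4).
s=0.000000, p=0.300000:
  k1 = f(0.000000, 0.300000) = 0.066000
  k2 = f(0.105000, 0.306930) = 0.172332
  k3 = f(0.105000, 0.318095) = 0.174788
  k4 = f(0.210000, 0.336705) = 0.282535
  p ← 0.300000 + (0.21/6)·(k1 + 2k2 + 2k3 + k4) = 0.336497
p(0.21) ≈ 0.3365

0.3365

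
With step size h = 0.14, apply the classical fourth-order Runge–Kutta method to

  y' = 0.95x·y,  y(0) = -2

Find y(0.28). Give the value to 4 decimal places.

-2.0759

RK4: k1 = f(x_n, y_n); k2 = f(x_n + h/2, y_n + (h/2)·k1); k3 = f(x_n + h/2, y_n + (h/2)·k2); k4 = f(x_n + h, y_n + h·k3); y_{n+1} = y_n + (h/6)·(k1 + 2k2 + 2k3 + k4).
x=0.000000, y=-2.000000:
  k1 = f(0.000000, -2.000000) = 0.000000
  k2 = f(0.070000, -2.000000) = -0.133000
  k3 = f(0.070000, -2.009310) = -0.133619
  k4 = f(0.140000, -2.018707) = -0.268488
  y ← -2.000000 + (0.14/6)·(k1 + 2k2 + 2k3 + k4) = -2.018707
x=0.140000, y=-2.018707:
  k1 = f(0.140000, -2.018707) = -0.268488
  k2 = f(0.210000, -2.037501) = -0.406481
  k3 = f(0.210000, -2.047161) = -0.408409
  k4 = f(0.280000, -2.075884) = -0.552185
  y ← -2.018707 + (0.14/6)·(k1 + 2k2 + 2k3 + k4) = -2.075884
y(0.28) ≈ -2.0759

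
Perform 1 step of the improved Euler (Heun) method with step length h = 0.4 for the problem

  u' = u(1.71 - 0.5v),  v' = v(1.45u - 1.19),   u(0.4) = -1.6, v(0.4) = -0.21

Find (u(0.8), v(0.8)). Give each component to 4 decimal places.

-3.1018, -0.1507

Heun on (u,v): k1 = f(t_n, state_n); k2 = f(t_n + h, state_n + h·k1); state_{n+1} = state_n + (h/2)·(k1 + k2).
0.400000: (-1.600000, -0.210000)
  k1 = (-2.904000, 0.737100)
  predictor → (-2.761600, 0.084840)
  k2 = (-4.605189, -0.440686)
  → (-3.101838, -0.150717)
(u(0.8), v(0.8)) ≈ (-3.1018, -0.1507)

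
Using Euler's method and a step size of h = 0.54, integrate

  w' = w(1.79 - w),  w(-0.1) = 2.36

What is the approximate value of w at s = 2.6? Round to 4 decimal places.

1.7900

Euler: w_{n+1} = w_n + h·f(s_n, w_n).
s=-0.100000, w=2.360000: f=-1.345200 → w ← 2.360000 + 0.54·(-1.345200) = 1.633592
s=0.440000, w=1.633592: f=0.255507 → w ← 1.633592 + 0.54·0.255507 = 1.771566
s=0.980000, w=1.771566: f=0.032658 → w ← 1.771566 + 0.54·0.032658 = 1.789201
s=1.520000, w=1.789201: f=0.001430 → w ← 1.789201 + 0.54·0.001430 = 1.789973
s=2.060000, w=1.789973: f=0.000048 → w ← 1.789973 + 0.54·0.000048 = 1.789999
w(2.6) ≈ 1.7900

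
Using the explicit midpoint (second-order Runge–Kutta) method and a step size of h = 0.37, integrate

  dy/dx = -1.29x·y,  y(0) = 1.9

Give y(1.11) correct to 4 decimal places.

Midpoint: k1 = f(x_n, y_n); k2 = f(x_n + h/2, y_n + (h/2)·k1); y_{n+1} = y_n + h·k2.
x=0.000000, y=1.900000:
  k1 = f(0.000000, 1.900000) = 0.000000
  k2 = f(0.185000, 1.900000) = -0.453435
  y ← 1.900000 + 0.37·(-0.453435) = 1.732229
x=0.370000, y=1.732229:
  k1 = f(0.370000, 1.732229) = -0.826793
  k2 = f(0.555000, 1.579272) = -1.130680
  y ← 1.732229 + 0.37·(-1.130680) = 1.313877
x=0.740000, y=1.313877:
  k1 = f(0.740000, 1.313877) = -1.254227
  k2 = f(0.925000, 1.081845) = -1.290912
  y ← 1.313877 + 0.37·(-1.290912) = 0.836240
y(1.11) ≈ 0.8362

0.8362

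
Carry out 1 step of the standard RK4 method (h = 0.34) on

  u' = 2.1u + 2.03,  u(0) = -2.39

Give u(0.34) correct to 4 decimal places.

RK4: k1 = f(x_n, u_n); k2 = f(x_n + h/2, u_n + (h/2)·k1); k3 = f(x_n + h/2, u_n + (h/2)·k2); k4 = f(x_n + h, u_n + h·k3); u_{n+1} = u_n + (h/6)·(k1 + 2k2 + 2k3 + k4).
x=0.000000, u=-2.390000:
  k1 = f(0.000000, -2.390000) = -2.989000
  k2 = f(0.170000, -2.898130) = -4.056073
  k3 = f(0.170000, -3.079532) = -4.437018
  k4 = f(0.340000, -3.898586) = -6.157031
  u ← -2.390000 + (0.34/6)·(k1 + 2k2 + 2k3 + k4) = -3.870825
u(0.34) ≈ -3.8708

-3.8708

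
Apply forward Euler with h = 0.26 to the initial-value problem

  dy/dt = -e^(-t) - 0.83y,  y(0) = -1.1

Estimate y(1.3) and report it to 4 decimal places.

Euler: y_{n+1} = y_n + h·f(t_n, y_n).
t=0.000000, y=-1.100000: f=-0.087000 → y ← -1.100000 + 0.26·(-0.087000) = -1.122620
t=0.260000, y=-1.122620: f=0.160723 → y ← -1.122620 + 0.26·0.160723 = -1.080832
t=0.520000, y=-1.080832: f=0.302570 → y ← -1.080832 + 0.26·0.302570 = -1.002164
t=0.780000, y=-1.002164: f=0.373390 → y ← -1.002164 + 0.26·0.373390 = -0.905082
t=1.040000, y=-0.905082: f=0.397764 → y ← -0.905082 + 0.26·0.397764 = -0.801664
y(1.3) ≈ -0.8017

-0.8017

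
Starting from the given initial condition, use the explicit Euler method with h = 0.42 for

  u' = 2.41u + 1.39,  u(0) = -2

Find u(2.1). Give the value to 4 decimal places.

-47.5265

Euler: u_{n+1} = u_n + h·f(t_n, u_n).
t=0.000000, u=-2.000000: f=-3.430000 → u ← -2.000000 + 0.42·(-3.430000) = -3.440600
t=0.420000, u=-3.440600: f=-6.901846 → u ← -3.440600 + 0.42·(-6.901846) = -6.339375
t=0.840000, u=-6.339375: f=-13.887895 → u ← -6.339375 + 0.42·(-13.887895) = -12.172291
t=1.260000, u=-12.172291: f=-27.945221 → u ← -12.172291 + 0.42·(-27.945221) = -23.909284
t=1.680000, u=-23.909284: f=-56.231374 → u ← -23.909284 + 0.42·(-56.231374) = -47.526461
u(2.1) ≈ -47.5265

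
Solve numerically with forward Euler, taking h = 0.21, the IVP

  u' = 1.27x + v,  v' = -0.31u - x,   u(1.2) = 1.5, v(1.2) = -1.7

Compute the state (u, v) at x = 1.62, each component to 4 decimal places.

1.4087, -2.4410

Euler on (u,v): u_{n+1} = u_n + h·u', v_{n+1} = v_n + h·v'.
1.200000: (1.500000, -1.700000); f=(-0.176000, -1.665000) → (1.463040, -2.049650)
1.410000: (1.463040, -2.049650); f=(-0.258950, -1.863542) → (1.408661, -2.440994)
(u(1.62), v(1.62)) ≈ (1.4087, -2.4410)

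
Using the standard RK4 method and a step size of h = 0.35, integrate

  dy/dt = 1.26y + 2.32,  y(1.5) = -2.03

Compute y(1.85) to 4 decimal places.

-2.1346

RK4: k1 = f(t_n, y_n); k2 = f(t_n + h/2, y_n + (h/2)·k1); k3 = f(t_n + h/2, y_n + (h/2)·k2); k4 = f(t_n + h, y_n + h·k3); y_{n+1} = y_n + (h/6)·(k1 + 2k2 + 2k3 + k4).
t=1.500000, y=-2.030000:
  k1 = f(1.500000, -2.030000) = -0.237800
  k2 = f(1.675000, -2.071615) = -0.290235
  k3 = f(1.675000, -2.080791) = -0.301797
  k4 = f(1.850000, -2.135629) = -0.370892
  y ← -2.030000 + (0.35/6)·(k1 + 2k2 + 2k3 + k4) = -2.134577
y(1.85) ≈ -2.1346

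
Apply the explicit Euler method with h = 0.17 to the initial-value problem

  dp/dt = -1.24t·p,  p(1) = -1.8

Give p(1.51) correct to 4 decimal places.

-0.7679

Euler: p_{n+1} = p_n + h·f(t_n, p_n).
t=1.000000, p=-1.800000: f=2.232000 → p ← -1.800000 + 0.17·2.232000 = -1.420560
t=1.170000, p=-1.420560: f=2.060948 → p ← -1.420560 + 0.17·2.060948 = -1.070199
t=1.340000, p=-1.070199: f=1.778242 → p ← -1.070199 + 0.17·1.778242 = -0.767898
p(1.51) ≈ -0.7679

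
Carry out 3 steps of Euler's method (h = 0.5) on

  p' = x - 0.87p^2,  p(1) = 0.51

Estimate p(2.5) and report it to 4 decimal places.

Euler: p_{n+1} = p_n + h·f(x_n, p_n).
x=1.000000, p=0.510000: f=0.773713 → p ← 0.510000 + 0.5·0.773713 = 0.896856
x=1.500000, p=0.896856: f=0.800214 → p ← 0.896856 + 0.5·0.800214 = 1.296964
x=2.000000, p=1.296964: f=0.536560 → p ← 1.296964 + 0.5·0.536560 = 1.565244
p(2.5) ≈ 1.5652

1.5652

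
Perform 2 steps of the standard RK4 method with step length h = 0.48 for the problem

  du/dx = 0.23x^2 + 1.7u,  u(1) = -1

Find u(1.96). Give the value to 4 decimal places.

RK4: k1 = f(x_n, u_n); k2 = f(x_n + h/2, u_n + (h/2)·k1); k3 = f(x_n + h/2, u_n + (h/2)·k2); k4 = f(x_n + h, u_n + h·k3); u_{n+1} = u_n + (h/6)·(k1 + 2k2 + 2k3 + k4).
x=1.000000, u=-1.000000:
  k1 = f(1.000000, -1.000000) = -1.470000
  k2 = f(1.240000, -1.352800) = -1.946112
  k3 = f(1.240000, -1.467067) = -2.140366
  k4 = f(1.480000, -2.027376) = -2.942746
  u ← -1.000000 + (0.48/6)·(k1 + 2k2 + 2k3 + k4) = -2.006856
x=1.480000, u=-2.006856:
  k1 = f(1.480000, -2.006856) = -2.907863
  k2 = f(1.720000, -2.704743) = -3.917632
  k3 = f(1.720000, -2.947088) = -4.329617
  k4 = f(1.960000, -4.085072) = -6.061055
  u ← -2.006856 + (0.48/6)·(k1 + 2k2 + 2k3 + k4) = -4.043929
u(1.96) ≈ -4.0439

-4.0439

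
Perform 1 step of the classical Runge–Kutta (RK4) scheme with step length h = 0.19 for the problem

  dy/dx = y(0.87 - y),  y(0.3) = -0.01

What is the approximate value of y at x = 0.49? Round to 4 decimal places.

-0.0118

RK4: k1 = f(x_n, y_n); k2 = f(x_n + h/2, y_n + (h/2)·k1); k3 = f(x_n + h/2, y_n + (h/2)·k2); k4 = f(x_n + h, y_n + h·k3); y_{n+1} = y_n + (h/6)·(k1 + 2k2 + 2k3 + k4).
x=0.300000, y=-0.010000:
  k1 = f(0.300000, -0.010000) = -0.008800
  k2 = f(0.395000, -0.010836) = -0.009545
  k3 = f(0.395000, -0.010907) = -0.009608
  k4 = f(0.490000, -0.011825) = -0.010428
  y ← -0.010000 + (0.19/6)·(k1 + 2k2 + 2k3 + k4) = -0.011822
y(0.49) ≈ -0.0118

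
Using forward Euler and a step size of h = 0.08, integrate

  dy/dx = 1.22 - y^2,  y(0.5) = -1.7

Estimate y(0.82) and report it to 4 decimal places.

Euler: y_{n+1} = y_n + h·f(x_n, y_n).
x=0.500000, y=-1.700000: f=-1.670000 → y ← -1.700000 + 0.08·(-1.670000) = -1.833600
x=0.580000, y=-1.833600: f=-2.142089 → y ← -1.833600 + 0.08·(-2.142089) = -2.004967
x=0.660000, y=-2.004967: f=-2.799893 → y ← -2.004967 + 0.08·(-2.799893) = -2.228959
x=0.740000, y=-2.228959: f=-3.748256 → y ← -2.228959 + 0.08·(-3.748256) = -2.528819
y(0.82) ≈ -2.5288

-2.5288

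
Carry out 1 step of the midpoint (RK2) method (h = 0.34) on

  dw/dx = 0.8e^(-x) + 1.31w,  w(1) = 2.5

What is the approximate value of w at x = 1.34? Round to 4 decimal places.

3.9682

Midpoint: k1 = f(x_n, w_n); k2 = f(x_n + h/2, w_n + (h/2)·k1); w_{n+1} = w_n + h·k2.
x=1.000000, w=2.500000:
  k1 = f(1.000000, 2.500000) = 3.569304
  k2 = f(1.170000, 3.106782) = 4.318177
  w ← 2.500000 + 0.34·4.318177 = 3.968180
w(1.34) ≈ 3.9682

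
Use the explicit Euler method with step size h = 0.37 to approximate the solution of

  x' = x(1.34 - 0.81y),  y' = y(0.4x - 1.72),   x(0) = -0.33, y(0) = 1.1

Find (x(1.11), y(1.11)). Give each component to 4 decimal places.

-0.7842, 0.0302

Euler on (x,y): x_{n+1} = x_n + h·x', y_{n+1} = y_n + h·y'.
0.000000: (-0.330000, 1.100000); f=(-0.148170, -2.037200) → (-0.384823, 0.346236)
0.370000: (-0.384823, 0.346236); f=(-0.407739, -0.648822) → (-0.535686, 0.106172)
0.740000: (-0.535686, 0.106172); f=(-0.671751, -0.205366) → (-0.784234, 0.030187)
(x(1.11), y(1.11)) ≈ (-0.7842, 0.0302)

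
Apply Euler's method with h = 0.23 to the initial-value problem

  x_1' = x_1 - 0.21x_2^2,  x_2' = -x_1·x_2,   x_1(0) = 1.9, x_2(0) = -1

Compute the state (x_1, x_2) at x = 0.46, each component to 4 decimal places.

Euler on (x_1,x_2): x_1_{n+1} = x_1_n + h·x_1', x_2_{n+1} = x_2_n + h·x_2'.
0.000000: (1.900000, -1.000000); f=(1.690000, 1.900000) → (2.288700, -0.563000)
0.230000: (2.288700, -0.563000); f=(2.222137, 1.288538) → (2.799791, -0.266636)
(x_1(0.46), x_2(0.46)) ≈ (2.7998, -0.2666)

2.7998, -0.2666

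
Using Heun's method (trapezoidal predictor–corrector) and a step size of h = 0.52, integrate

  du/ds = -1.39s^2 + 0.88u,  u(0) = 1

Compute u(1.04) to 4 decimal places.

1.7548

Heun: k1 = f(s_n, u_n); k2 = f(s_n + h, u_n + h·k1); u_{n+1} = u_n + (h/2)·(k1 + k2).
s=0.000000, u=1.000000:
  k1 = f(0.000000, 1.000000) = 0.880000
  k2 = f(0.520000, 1.457600) = 0.906832
  u ← 1.000000 + (0.52/2)·(0.880000 + 0.906832) = 1.464576
s=0.520000, u=1.464576:
  k1 = f(0.520000, 1.464576) = 0.912971
  k2 = f(1.040000, 1.939321) = 0.203179
  u ← 1.464576 + (0.52/2)·(0.912971 + 0.203179) = 1.754775
u(1.04) ≈ 1.7548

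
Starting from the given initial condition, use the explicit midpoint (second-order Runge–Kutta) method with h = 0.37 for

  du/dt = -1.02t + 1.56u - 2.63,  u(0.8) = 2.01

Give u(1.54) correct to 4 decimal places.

Midpoint: k1 = f(t_n, u_n); k2 = f(t_n + h/2, u_n + (h/2)·k1); u_{n+1} = u_n + h·k2.
t=0.800000, u=2.010000:
  k1 = f(0.800000, 2.010000) = -0.310400
  k2 = f(0.985000, 1.952576) = -0.588681
  u ← 2.010000 + 0.37·(-0.588681) = 1.792188
t=1.170000, u=1.792188:
  k1 = f(1.170000, 1.792188) = -1.027587
  k2 = f(1.355000, 1.602084) = -1.512849
  u ← 1.792188 + 0.37·(-1.512849) = 1.232434
u(1.54) ≈ 1.2324

1.2324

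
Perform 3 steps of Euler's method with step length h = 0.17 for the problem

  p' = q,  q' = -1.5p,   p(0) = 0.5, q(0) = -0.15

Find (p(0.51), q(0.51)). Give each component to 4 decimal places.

Euler on (p,q): p_{n+1} = p_n + h·p', q_{n+1} = q_n + h·q'.
0.000000: (0.500000, -0.150000); f=(-0.150000, -0.750000) → (0.474500, -0.277500)
0.170000: (0.474500, -0.277500); f=(-0.277500, -0.711750) → (0.427325, -0.398497)
0.340000: (0.427325, -0.398497); f=(-0.398497, -0.640987) → (0.359580, -0.507465)
(p(0.51), q(0.51)) ≈ (0.3596, -0.5075)

0.3596, -0.5075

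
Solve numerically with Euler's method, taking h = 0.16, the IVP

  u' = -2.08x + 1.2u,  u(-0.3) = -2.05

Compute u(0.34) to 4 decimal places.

Euler: u_{n+1} = u_n + h·f(x_n, u_n).
x=-0.300000, u=-2.050000: f=-1.836000 → u ← -2.050000 + 0.16·(-1.836000) = -2.343760
x=-0.140000, u=-2.343760: f=-2.521312 → u ← -2.343760 + 0.16·(-2.521312) = -2.747170
x=0.020000, u=-2.747170: f=-3.338204 → u ← -2.747170 + 0.16·(-3.338204) = -3.281283
x=0.180000, u=-3.281283: f=-4.311939 → u ← -3.281283 + 0.16·(-4.311939) = -3.971193
u(0.34) ≈ -3.9712

-3.9712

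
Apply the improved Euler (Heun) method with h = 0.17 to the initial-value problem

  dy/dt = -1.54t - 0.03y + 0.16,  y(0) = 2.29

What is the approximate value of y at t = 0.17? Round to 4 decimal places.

2.2832

Heun: k1 = f(t_n, y_n); k2 = f(t_n + h, y_n + h·k1); y_{n+1} = y_n + (h/2)·(k1 + k2).
t=0.000000, y=2.290000:
  k1 = f(0.000000, 2.290000) = 0.091300
  k2 = f(0.170000, 2.305521) = -0.170966
  y ← 2.290000 + (0.17/2)·(0.091300 + (-0.170966)) = 2.283228
y(0.17) ≈ 2.2832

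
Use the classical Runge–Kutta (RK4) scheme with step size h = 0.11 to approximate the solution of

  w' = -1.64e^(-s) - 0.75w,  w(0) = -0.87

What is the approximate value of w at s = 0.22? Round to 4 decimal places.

RK4: k1 = f(s_n, w_n); k2 = f(s_n + h/2, w_n + (h/2)·k1); k3 = f(s_n + h/2, w_n + (h/2)·k2); k4 = f(s_n + h, w_n + h·k3); w_{n+1} = w_n + (h/6)·(k1 + 2k2 + 2k3 + k4).
s=0.000000, w=-0.870000:
  k1 = f(0.000000, -0.870000) = -0.987500
  k2 = f(0.055000, -0.924312) = -0.859001
  k3 = f(0.055000, -0.917245) = -0.864302
  k4 = f(0.110000, -0.965073) = -0.745363
  w ← -0.870000 + (0.11/6)·(k1 + 2k2 + 2k3 + k4) = -0.964957
s=0.110000, w=-0.964957:
  k1 = f(0.110000, -0.964957) = -0.745450
  k2 = f(0.165000, -1.005957) = -0.636078
  k3 = f(0.165000, -0.999941) = -0.640590
  k4 = f(0.220000, -1.035422) = -0.539564
  w ← -0.964957 + (0.11/6)·(k1 + 2k2 + 2k3 + k4) = -1.035327
w(0.22) ≈ -1.0353

-1.0353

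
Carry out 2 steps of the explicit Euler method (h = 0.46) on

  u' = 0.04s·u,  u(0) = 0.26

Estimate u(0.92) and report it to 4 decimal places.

Euler: u_{n+1} = u_n + h·f(s_n, u_n).
s=0.000000, u=0.260000: f=0.000000 → u ← 0.260000 + 0.46·0.000000 = 0.260000
s=0.460000, u=0.260000: f=0.004784 → u ← 0.260000 + 0.46·0.004784 = 0.262201
u(0.92) ≈ 0.2622

0.2622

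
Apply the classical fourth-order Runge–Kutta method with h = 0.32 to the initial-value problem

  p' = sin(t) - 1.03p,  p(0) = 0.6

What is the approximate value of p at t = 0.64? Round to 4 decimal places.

0.4707

RK4: k1 = f(t_n, p_n); k2 = f(t_n + h/2, p_n + (h/2)·k1); k3 = f(t_n + h/2, p_n + (h/2)·k2); k4 = f(t_n + h, p_n + h·k3); p_{n+1} = p_n + (h/6)·(k1 + 2k2 + 2k3 + k4).
t=0.000000, p=0.600000:
  k1 = f(0.000000, 0.600000) = -0.618000
  k2 = f(0.160000, 0.501120) = -0.356835
  k3 = f(0.160000, 0.542906) = -0.399875
  k4 = f(0.320000, 0.472040) = -0.171635
  p ← 0.600000 + (0.32/6)·(k1 + 2k2 + 2k3 + k4) = 0.477170
t=0.320000, p=0.477170:
  k1 = f(0.320000, 0.477170) = -0.176919
  k2 = f(0.480000, 0.448863) = -0.000550
  k3 = f(0.480000, 0.477082) = -0.029616
  k4 = f(0.640000, 0.467693) = 0.115471
  p ← 0.477170 + (0.32/6)·(k1 + 2k2 + 2k3 + k4) = 0.470675
p(0.64) ≈ 0.4707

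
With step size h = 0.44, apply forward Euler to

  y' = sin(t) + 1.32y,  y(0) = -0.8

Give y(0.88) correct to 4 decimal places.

-1.8117

Euler: y_{n+1} = y_n + h·f(t_n, y_n).
t=0.000000, y=-0.800000: f=-1.056000 → y ← -0.800000 + 0.44·(-1.056000) = -1.264640
t=0.440000, y=-1.264640: f=-1.243385 → y ← -1.264640 + 0.44·(-1.243385) = -1.811730
y(0.88) ≈ -1.8117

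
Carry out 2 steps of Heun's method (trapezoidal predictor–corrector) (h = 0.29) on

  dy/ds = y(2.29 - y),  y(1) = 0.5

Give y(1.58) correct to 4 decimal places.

1.1611

Heun: k1 = f(s_n, y_n); k2 = f(s_n + h, y_n + h·k1); y_{n+1} = y_n + (h/2)·(k1 + k2).
s=1.000000, y=0.500000:
  k1 = f(1.000000, 0.500000) = 0.895000
  k2 = f(1.290000, 0.759550) = 1.162453
  y ← 0.500000 + (0.29/2)·(0.895000 + 1.162453) = 0.798331
s=1.290000, y=0.798331:
  k1 = f(1.290000, 0.798331) = 1.190845
  k2 = f(1.580000, 1.143676) = 1.311023
  y ← 0.798331 + (0.29/2)·(1.190845 + 1.311023) = 1.161102
y(1.58) ≈ 1.1611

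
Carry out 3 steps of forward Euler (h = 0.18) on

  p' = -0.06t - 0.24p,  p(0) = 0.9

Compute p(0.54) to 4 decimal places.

Euler: p_{n+1} = p_n + h·f(t_n, p_n).
t=0.000000, p=0.900000: f=-0.216000 → p ← 0.900000 + 0.18·(-0.216000) = 0.861120
t=0.180000, p=0.861120: f=-0.217469 → p ← 0.861120 + 0.18·(-0.217469) = 0.821976
t=0.360000, p=0.821976: f=-0.218874 → p ← 0.821976 + 0.18·(-0.218874) = 0.782578
p(0.54) ≈ 0.7826

0.7826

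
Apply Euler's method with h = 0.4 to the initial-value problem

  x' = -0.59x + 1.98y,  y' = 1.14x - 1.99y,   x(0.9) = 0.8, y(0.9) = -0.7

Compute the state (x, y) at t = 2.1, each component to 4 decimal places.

Euler on (x,y): x_{n+1} = x_n + h·x', y_{n+1} = y_n + h·y'.
0.900000: (0.800000, -0.700000); f=(-1.858000, 2.305000) → (0.056800, 0.222000)
1.300000: (0.056800, 0.222000); f=(0.406048, -0.377028) → (0.219219, 0.071189)
1.700000: (0.219219, 0.071189); f=(0.011614, 0.108244) → (0.223865, 0.114486)
(x(2.1), y(2.1)) ≈ (0.2239, 0.1145)

0.2239, 0.1145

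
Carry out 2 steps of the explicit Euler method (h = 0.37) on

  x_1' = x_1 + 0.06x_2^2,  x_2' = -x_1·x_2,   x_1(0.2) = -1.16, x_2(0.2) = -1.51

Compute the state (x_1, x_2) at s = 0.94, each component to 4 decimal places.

-2.0045, -3.3866

Euler on (x_1,x_2): x_1_{n+1} = x_1_n + h·x_1', x_2_{n+1} = x_2_n + h·x_2'.
0.200000: (-1.160000, -1.510000); f=(-1.023194, -1.751600) → (-1.538582, -2.158092)
0.570000: (-1.538582, -2.158092); f=(-1.259140, -3.320401) → (-2.004464, -3.386640)
(x_1(0.94), x_2(0.94)) ≈ (-2.0045, -3.3866)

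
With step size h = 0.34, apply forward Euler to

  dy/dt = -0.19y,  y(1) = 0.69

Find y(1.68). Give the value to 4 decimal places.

Euler: y_{n+1} = y_n + h·f(t_n, y_n).
t=1.000000, y=0.690000: f=-0.131100 → y ← 0.690000 + 0.34·(-0.131100) = 0.645426
t=1.340000, y=0.645426: f=-0.122631 → y ← 0.645426 + 0.34·(-0.122631) = 0.603731
y(1.68) ≈ 0.6037

0.6037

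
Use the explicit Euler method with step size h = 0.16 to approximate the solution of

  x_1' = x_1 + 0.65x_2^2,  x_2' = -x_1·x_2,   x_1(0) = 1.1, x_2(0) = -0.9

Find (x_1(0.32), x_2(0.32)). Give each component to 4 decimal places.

1.6351, -0.5802

Euler on (x_1,x_2): x_1_{n+1} = x_1_n + h·x_1', x_2_{n+1} = x_2_n + h·x_2'.
0.000000: (1.100000, -0.900000); f=(1.626500, 0.990000) → (1.360240, -0.741600)
0.160000: (1.360240, -0.741600); f=(1.717721, 1.008754) → (1.635075, -0.580199)
(x_1(0.32), x_2(0.32)) ≈ (1.6351, -0.5802)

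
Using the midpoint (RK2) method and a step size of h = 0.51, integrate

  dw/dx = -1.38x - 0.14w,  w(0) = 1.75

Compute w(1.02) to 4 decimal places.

0.8246

Midpoint: k1 = f(x_n, w_n); k2 = f(x_n + h/2, w_n + (h/2)·k1); w_{n+1} = w_n + h·k2.
x=0.000000, w=1.750000:
  k1 = f(0.000000, 1.750000) = -0.245000
  k2 = f(0.255000, 1.687525) = -0.588153
  w ← 1.750000 + 0.51·(-0.588153) = 1.450042
x=0.510000, w=1.450042:
  k1 = f(0.510000, 1.450042) = -0.906806
  k2 = f(0.765000, 1.218806) = -1.226333
  w ← 1.450042 + 0.51·(-1.226333) = 0.824612
w(1.02) ≈ 0.8246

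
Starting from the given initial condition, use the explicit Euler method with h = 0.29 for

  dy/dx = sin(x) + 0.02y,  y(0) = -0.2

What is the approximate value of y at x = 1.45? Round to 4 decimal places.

Euler: y_{n+1} = y_n + h·f(x_n, y_n).
x=0.000000, y=-0.200000: f=-0.004000 → y ← -0.200000 + 0.29·(-0.004000) = -0.201160
x=0.290000, y=-0.201160: f=0.281929 → y ← -0.201160 + 0.29·0.281929 = -0.119401
x=0.580000, y=-0.119401: f=0.545636 → y ← -0.119401 + 0.29·0.545636 = 0.038834
x=0.870000, y=0.038834: f=0.765106 → y ← 0.038834 + 0.29·0.765106 = 0.260714
x=1.160000, y=0.260714: f=0.922017 → y ← 0.260714 + 0.29·0.922017 = 0.528100
y(1.45) ≈ 0.5281

0.5281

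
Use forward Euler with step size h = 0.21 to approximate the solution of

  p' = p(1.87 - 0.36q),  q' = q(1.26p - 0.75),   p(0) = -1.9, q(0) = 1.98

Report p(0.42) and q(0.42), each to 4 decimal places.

-3.1691, 0.1464

Euler on (p,q): p_{n+1} = p_n + h·p', q_{n+1} = q_n + h·q'.
0.000000: (-1.900000, 1.980000); f=(-2.198680, -6.225120) → (-2.361723, 0.672725)
0.210000: (-2.361723, 0.672725); f=(-3.844457, -2.506418) → (-3.169059, 0.146377)
(p(0.42), q(0.42)) ≈ (-3.1691, 0.1464)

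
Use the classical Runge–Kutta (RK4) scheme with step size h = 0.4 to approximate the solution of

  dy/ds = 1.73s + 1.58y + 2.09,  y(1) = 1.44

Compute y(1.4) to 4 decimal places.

5.0086

RK4: k1 = f(s_n, y_n); k2 = f(s_n + h/2, y_n + (h/2)·k1); k3 = f(s_n + h/2, y_n + (h/2)·k2); k4 = f(s_n + h, y_n + h·k3); y_{n+1} = y_n + (h/6)·(k1 + 2k2 + 2k3 + k4).
s=1.000000, y=1.440000:
  k1 = f(1.000000, 1.440000) = 6.095200
  k2 = f(1.200000, 2.659040) = 8.367283
  k3 = f(1.200000, 3.113457) = 9.085261
  k4 = f(1.400000, 5.074105) = 12.529085
  y ← 1.440000 + (0.4/6)·(k1 + 2k2 + 2k3 + k4) = 5.008625
y(1.4) ≈ 5.0086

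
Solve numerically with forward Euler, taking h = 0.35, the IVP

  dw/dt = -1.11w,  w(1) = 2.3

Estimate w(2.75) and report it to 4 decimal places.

Euler: w_{n+1} = w_n + h·f(t_n, w_n).
t=1.000000, w=2.300000: f=-2.553000 → w ← 2.300000 + 0.35·(-2.553000) = 1.406450
t=1.350000, w=1.406450: f=-1.561160 → w ← 1.406450 + 0.35·(-1.561160) = 0.860044
t=1.700000, w=0.860044: f=-0.954649 → w ← 0.860044 + 0.35·(-0.954649) = 0.525917
t=2.050000, w=0.525917: f=-0.583768 → w ← 0.525917 + 0.35·(-0.583768) = 0.321598
t=2.400000, w=0.321598: f=-0.356974 → w ← 0.321598 + 0.35·(-0.356974) = 0.196657
w(2.75) ≈ 0.1967

0.1967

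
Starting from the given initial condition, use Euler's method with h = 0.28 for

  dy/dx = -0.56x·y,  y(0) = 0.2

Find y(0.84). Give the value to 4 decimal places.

Euler: y_{n+1} = y_n + h·f(x_n, y_n).
x=0.000000, y=0.200000: f=0.000000 → y ← 0.200000 + 0.28·0.000000 = 0.200000
x=0.280000, y=0.200000: f=-0.031360 → y ← 0.200000 + 0.28·(-0.031360) = 0.191219
x=0.560000, y=0.191219: f=-0.059966 → y ← 0.191219 + 0.28·(-0.059966) = 0.174429
y(0.84) ≈ 0.1744

0.1744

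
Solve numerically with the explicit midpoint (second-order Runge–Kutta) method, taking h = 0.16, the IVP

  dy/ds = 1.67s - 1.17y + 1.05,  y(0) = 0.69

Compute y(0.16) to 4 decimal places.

Midpoint: k1 = f(s_n, y_n); k2 = f(s_n + h/2, y_n + (h/2)·k1); y_{n+1} = y_n + h·k2.
s=0.000000, y=0.690000:
  k1 = f(0.000000, 0.690000) = 0.242700
  k2 = f(0.080000, 0.709416) = 0.353583
  y ← 0.690000 + 0.16·0.353583 = 0.746573
y(0.16) ≈ 0.7466

0.7466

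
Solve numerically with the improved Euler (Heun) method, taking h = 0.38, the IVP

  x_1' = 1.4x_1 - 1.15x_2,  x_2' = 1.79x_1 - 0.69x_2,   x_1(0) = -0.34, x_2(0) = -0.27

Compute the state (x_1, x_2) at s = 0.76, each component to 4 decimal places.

Heun on (x_1,x_2): k1 = f(s_n, state_n); k2 = f(s_n + h, state_n + h·k1); state_{n+1} = state_n + (h/2)·(k1 + k2).
0.000000: (-0.340000, -0.270000)
  k1 = (-0.165500, -0.422300)
  predictor → (-0.402890, -0.430474)
  k2 = (-0.069001, -0.424146)
  → (-0.384555, -0.430825)
0.380000: (-0.384555, -0.430825)
  k1 = (-0.042929, -0.391085)
  predictor → (-0.400868, -0.579437)
  k2 = (0.105137, -0.317742)
  → (-0.372736, -0.565502)
(x_1(0.76), x_2(0.76)) ≈ (-0.3727, -0.5655)

-0.3727, -0.5655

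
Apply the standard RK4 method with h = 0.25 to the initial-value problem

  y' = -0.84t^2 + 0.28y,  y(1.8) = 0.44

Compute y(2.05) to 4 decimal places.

-0.3341

RK4: k1 = f(t_n, y_n); k2 = f(t_n + h/2, y_n + (h/2)·k1); k3 = f(t_n + h/2, y_n + (h/2)·k2); k4 = f(t_n + h, y_n + h·k3); y_{n+1} = y_n + (h/6)·(k1 + 2k2 + 2k3 + k4).
t=1.800000, y=0.440000:
  k1 = f(1.800000, 0.440000) = -2.598400
  k2 = f(1.925000, 0.115200) = -3.080469
  k3 = f(1.925000, 0.054941) = -3.097341
  k4 = f(2.050000, -0.334335) = -3.623714
  y ← 0.440000 + (0.25/6)·(k1 + 2k2 + 2k3 + k4) = -0.334072
y(2.05) ≈ -0.3341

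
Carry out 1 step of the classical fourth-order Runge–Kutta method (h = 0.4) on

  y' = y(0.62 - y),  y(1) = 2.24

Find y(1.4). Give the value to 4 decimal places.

RK4: k1 = f(t_n, y_n); k2 = f(t_n + h/2, y_n + (h/2)·k1); k3 = f(t_n + h/2, y_n + (h/2)·k2); k4 = f(t_n + h, y_n + h·k3); y_{n+1} = y_n + (h/6)·(k1 + 2k2 + 2k3 + k4).
t=1.000000, y=2.240000:
  k1 = f(1.000000, 2.240000) = -3.628800
  k2 = f(1.200000, 1.514240) = -1.354094
  k3 = f(1.200000, 1.969181) = -2.656782
  k4 = f(1.400000, 1.177287) = -0.656087
  y ← 2.240000 + (0.4/6)·(k1 + 2k2 + 2k3 + k4) = 1.419557
y(1.4) ≈ 1.4196

1.4196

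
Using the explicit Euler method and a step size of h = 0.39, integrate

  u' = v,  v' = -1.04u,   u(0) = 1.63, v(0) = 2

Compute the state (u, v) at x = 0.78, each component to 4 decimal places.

2.9322, 0.3614

Euler on (u,v): u_{n+1} = u_n + h·u', v_{n+1} = v_n + h·v'.
0.000000: (1.630000, 2.000000); f=(2.000000, -1.695200) → (2.410000, 1.338872)
0.390000: (2.410000, 1.338872); f=(1.338872, -2.506400) → (2.932160, 0.361376)
(u(0.78), v(0.78)) ≈ (2.9322, 0.3614)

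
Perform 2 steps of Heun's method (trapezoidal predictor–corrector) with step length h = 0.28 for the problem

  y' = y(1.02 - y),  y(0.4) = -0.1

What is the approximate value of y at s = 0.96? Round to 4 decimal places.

-0.1895

Heun: k1 = f(s_n, y_n); k2 = f(s_n + h, y_n + h·k1); y_{n+1} = y_n + (h/2)·(k1 + k2).
s=0.400000, y=-0.100000:
  k1 = f(0.400000, -0.100000) = -0.112000
  k2 = f(0.680000, -0.131360) = -0.151243
  y ← -0.100000 + (0.28/2)·(-0.112000 + (-0.151243)) = -0.136854
s=0.680000, y=-0.136854:
  k1 = f(0.680000, -0.136854) = -0.158320
  k2 = f(0.960000, -0.181184) = -0.217635
  y ← -0.136854 + (0.28/2)·(-0.158320 + (-0.217635)) = -0.189488
y(0.96) ≈ -0.1895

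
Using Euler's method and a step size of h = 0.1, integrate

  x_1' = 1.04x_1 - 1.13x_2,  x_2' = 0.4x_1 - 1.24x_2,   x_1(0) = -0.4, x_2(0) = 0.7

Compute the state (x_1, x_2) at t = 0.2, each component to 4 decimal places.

Euler on (x_1,x_2): x_1_{n+1} = x_1_n + h·x_1', x_2_{n+1} = x_2_n + h·x_2'.
0.000000: (-0.400000, 0.700000); f=(-1.207000, -1.028000) → (-0.520700, 0.597200)
0.100000: (-0.520700, 0.597200); f=(-1.216364, -0.948808) → (-0.642336, 0.502319)
(x_1(0.2), x_2(0.2)) ≈ (-0.6423, 0.5023)

-0.6423, 0.5023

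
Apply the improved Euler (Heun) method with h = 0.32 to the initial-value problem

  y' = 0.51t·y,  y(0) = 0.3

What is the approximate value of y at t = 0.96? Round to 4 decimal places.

0.3790

Heun: k1 = f(t_n, y_n); k2 = f(t_n + h, y_n + h·k1); y_{n+1} = y_n + (h/2)·(k1 + k2).
t=0.000000, y=0.300000:
  k1 = f(0.000000, 0.300000) = 0.000000
  k2 = f(0.320000, 0.300000) = 0.048960
  y ← 0.300000 + (0.32/2)·(0.000000 + 0.048960) = 0.307834
t=0.320000, y=0.307834:
  k1 = f(0.320000, 0.307834) = 0.050238
  k2 = f(0.640000, 0.323910) = 0.105724
  y ← 0.307834 + (0.32/2)·(0.050238 + 0.105724) = 0.332788
t=0.640000, y=0.332788:
  k1 = f(0.640000, 0.332788) = 0.108622
  k2 = f(0.960000, 0.367547) = 0.179951
  y ← 0.332788 + (0.32/2)·(0.108622 + 0.179951) = 0.378959
y(0.96) ≈ 0.3790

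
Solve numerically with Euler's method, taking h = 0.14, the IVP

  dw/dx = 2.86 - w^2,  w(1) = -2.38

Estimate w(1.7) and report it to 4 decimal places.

Euler: w_{n+1} = w_n + h·f(x_n, w_n).
x=1.000000, w=-2.380000: f=-2.804400 → w ← -2.380000 + 0.14·(-2.804400) = -2.772616
x=1.140000, w=-2.772616: f=-4.827399 → w ← -2.772616 + 0.14·(-4.827399) = -3.448452
x=1.280000, w=-3.448452: f=-9.031821 → w ← -3.448452 + 0.14·(-9.031821) = -4.712907
x=1.420000, w=-4.712907: f=-19.351491 → w ← -4.712907 + 0.14·(-19.351491) = -7.422116
x=1.560000, w=-7.422116: f=-52.227799 → w ← -7.422116 + 0.14·(-52.227799) = -14.734007
w(1.7) ≈ -14.7340

-14.7340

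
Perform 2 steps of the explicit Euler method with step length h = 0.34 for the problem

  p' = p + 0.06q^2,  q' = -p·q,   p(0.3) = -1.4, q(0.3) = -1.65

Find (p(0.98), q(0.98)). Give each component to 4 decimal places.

-2.3184, -3.9428

Euler on (p,q): p_{n+1} = p_n + h·p', q_{n+1} = q_n + h·q'.
0.300000: (-1.400000, -1.650000); f=(-1.236650, -2.310000) → (-1.820461, -2.435400)
0.640000: (-1.820461, -2.435400); f=(-1.464591, -4.433551) → (-2.318422, -3.942807)
(p(0.98), q(0.98)) ≈ (-2.3184, -3.9428)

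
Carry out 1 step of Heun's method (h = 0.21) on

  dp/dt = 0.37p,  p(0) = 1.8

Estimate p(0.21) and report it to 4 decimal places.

1.9453

Heun: k1 = f(t_n, p_n); k2 = f(t_n + h, p_n + h·k1); p_{n+1} = p_n + (h/2)·(k1 + k2).
t=0.000000, p=1.800000:
  k1 = f(0.000000, 1.800000) = 0.666000
  k2 = f(0.210000, 1.939860) = 0.717748
  p ← 1.800000 + (0.21/2)·(0.666000 + 0.717748) = 1.945294
p(0.21) ≈ 1.9453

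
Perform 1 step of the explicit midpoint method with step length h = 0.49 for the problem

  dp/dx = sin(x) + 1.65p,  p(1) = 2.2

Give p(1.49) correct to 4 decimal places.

5.3286

Midpoint: k1 = f(x_n, p_n); k2 = f(x_n + h/2, p_n + (h/2)·k1); p_{n+1} = p_n + h·k2.
x=1.000000, p=2.200000:
  k1 = f(1.000000, 2.200000) = 4.471471
  k2 = f(1.245000, 3.295510) = 6.384988
  p ← 2.200000 + 0.49·6.384988 = 5.328644
p(1.49) ≈ 5.3286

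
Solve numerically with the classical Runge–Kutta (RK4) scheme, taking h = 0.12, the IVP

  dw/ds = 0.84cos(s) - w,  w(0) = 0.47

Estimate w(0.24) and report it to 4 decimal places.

0.5471

RK4: k1 = f(s_n, w_n); k2 = f(s_n + h/2, w_n + (h/2)·k1); k3 = f(s_n + h/2, w_n + (h/2)·k2); k4 = f(s_n + h, w_n + h·k3); w_{n+1} = w_n + (h/6)·(k1 + 2k2 + 2k3 + k4).
s=0.000000, w=0.470000:
  k1 = f(0.000000, 0.470000) = 0.370000
  k2 = f(0.060000, 0.492200) = 0.346288
  k3 = f(0.060000, 0.490777) = 0.347711
  k4 = f(0.120000, 0.511725) = 0.322234
  w ← 0.470000 + (0.12/6)·(k1 + 2k2 + 2k3 + k4) = 0.511605
s=0.120000, w=0.511605:
  k1 = f(0.120000, 0.511605) = 0.322355
  k2 = f(0.180000, 0.530946) = 0.295483
  k3 = f(0.180000, 0.529334) = 0.297095
  k4 = f(0.240000, 0.547256) = 0.268668
  w ← 0.511605 + (0.12/6)·(k1 + 2k2 + 2k3 + k4) = 0.547128
w(0.24) ≈ 0.5471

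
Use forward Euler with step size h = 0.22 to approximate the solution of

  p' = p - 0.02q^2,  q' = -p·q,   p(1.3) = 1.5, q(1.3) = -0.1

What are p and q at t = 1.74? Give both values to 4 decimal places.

2.2325, -0.0400

Euler on (p,q): p_{n+1} = p_n + h·p', q_{n+1} = q_n + h·q'.
1.300000: (1.500000, -0.100000); f=(1.499800, 0.150000) → (1.829956, -0.067000)
1.520000: (1.829956, -0.067000); f=(1.829866, 0.122607) → (2.232527, -0.040026)
(p(1.74), q(1.74)) ≈ (2.2325, -0.0400)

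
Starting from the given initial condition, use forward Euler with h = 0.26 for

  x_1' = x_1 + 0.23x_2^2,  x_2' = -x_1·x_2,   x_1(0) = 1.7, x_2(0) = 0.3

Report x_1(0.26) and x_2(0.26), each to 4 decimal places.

Euler on (x_1,x_2): x_1_{n+1} = x_1_n + h·x_1', x_2_{n+1} = x_2_n + h·x_2'.
0.000000: (1.700000, 0.300000); f=(1.720700, -0.510000) → (2.147382, 0.167400)
(x_1(0.26), x_2(0.26)) ≈ (2.1474, 0.1674)

2.1474, 0.1674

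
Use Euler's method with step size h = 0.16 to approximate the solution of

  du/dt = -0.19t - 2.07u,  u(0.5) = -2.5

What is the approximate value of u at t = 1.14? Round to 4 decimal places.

Euler: u_{n+1} = u_n + h·f(t_n, u_n).
t=0.500000, u=-2.500000: f=5.080000 → u ← -2.500000 + 0.16·5.080000 = -1.687200
t=0.660000, u=-1.687200: f=3.367104 → u ← -1.687200 + 0.16·3.367104 = -1.148463
t=0.820000, u=-1.148463: f=2.221519 → u ← -1.148463 + 0.16·2.221519 = -0.793020
t=0.980000, u=-0.793020: f=1.455352 → u ← -0.793020 + 0.16·1.455352 = -0.560164
u(1.14) ≈ -0.5602

-0.5602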